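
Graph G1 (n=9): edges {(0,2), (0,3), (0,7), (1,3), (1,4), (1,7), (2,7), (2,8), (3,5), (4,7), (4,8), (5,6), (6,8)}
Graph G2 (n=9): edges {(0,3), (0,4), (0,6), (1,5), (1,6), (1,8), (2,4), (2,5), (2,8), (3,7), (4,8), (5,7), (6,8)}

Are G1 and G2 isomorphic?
Yes, isomorphic

The graphs are isomorphic.
One valid mapping φ: V(G1) → V(G2): 0→4, 1→6, 2→2, 3→0, 4→1, 5→3, 6→7, 7→8, 8→5

Verify φ preserves adjacency — for each edge of G1, its image is an edge of G2:
  (0,2) → (φ(0),φ(2)) = (2,4) ∈ E(G2) ✓
  (0,3) → (φ(0),φ(3)) = (0,4) ∈ E(G2) ✓
  (0,7) → (φ(0),φ(7)) = (4,8) ∈ E(G2) ✓
  (1,3) → (φ(1),φ(3)) = (0,6) ∈ E(G2) ✓
  (1,4) → (φ(1),φ(4)) = (1,6) ∈ E(G2) ✓
  (1,7) → (φ(1),φ(7)) = (6,8) ∈ E(G2) ✓
  (2,7) → (φ(2),φ(7)) = (2,8) ∈ E(G2) ✓
  (2,8) → (φ(2),φ(8)) = (2,5) ∈ E(G2) ✓
  (3,5) → (φ(3),φ(5)) = (0,3) ∈ E(G2) ✓
  (4,7) → (φ(4),φ(7)) = (1,8) ∈ E(G2) ✓
  (4,8) → (φ(4),φ(8)) = (1,5) ∈ E(G2) ✓
  (5,6) → (φ(5),φ(6)) = (3,7) ∈ E(G2) ✓
  (6,8) → (φ(6),φ(8)) = (5,7) ∈ E(G2) ✓
All 13 edges of G1 map to edges of G2, and |E(G1)| = |E(G2)| = 13, so φ is a bijection on edges as well as vertices. Hence G1 ≅ G2.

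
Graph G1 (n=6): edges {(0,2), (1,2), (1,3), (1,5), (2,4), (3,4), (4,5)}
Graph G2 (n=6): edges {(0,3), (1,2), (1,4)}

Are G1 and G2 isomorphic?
No, not isomorphic

The graphs are NOT isomorphic.

Connected components of G1: 1 component(s) with vertex sets [[0, 1, 2, 3, 4, 5]], sizes [6].
Connected components of G2: 3 component(s) with vertex sets [[5], [0, 3], [1, 2, 4]], sizes [1, 2, 3].
The number of connected components (and the multiset of component sizes) is an isomorphism invariant — an isomorphism maps each component of G1 bijectively onto a component of G2. Since G1 has 1 component(s) and G2 has 3, they cannot be isomorphic.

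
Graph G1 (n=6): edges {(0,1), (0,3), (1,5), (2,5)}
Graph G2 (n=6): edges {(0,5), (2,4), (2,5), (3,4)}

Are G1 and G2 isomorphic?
Yes, isomorphic

The graphs are isomorphic.
One valid mapping φ: V(G1) → V(G2): 0→4, 1→2, 2→0, 3→3, 4→1, 5→5

Verify φ preserves adjacency — for each edge of G1, its image is an edge of G2:
  (0,1) → (φ(0),φ(1)) = (2,4) ∈ E(G2) ✓
  (0,3) → (φ(0),φ(3)) = (3,4) ∈ E(G2) ✓
  (1,5) → (φ(1),φ(5)) = (2,5) ∈ E(G2) ✓
  (2,5) → (φ(2),φ(5)) = (0,5) ∈ E(G2) ✓
All 4 edges of G1 map to edges of G2, and |E(G1)| = |E(G2)| = 4, so φ is a bijection on edges as well as vertices. Hence G1 ≅ G2.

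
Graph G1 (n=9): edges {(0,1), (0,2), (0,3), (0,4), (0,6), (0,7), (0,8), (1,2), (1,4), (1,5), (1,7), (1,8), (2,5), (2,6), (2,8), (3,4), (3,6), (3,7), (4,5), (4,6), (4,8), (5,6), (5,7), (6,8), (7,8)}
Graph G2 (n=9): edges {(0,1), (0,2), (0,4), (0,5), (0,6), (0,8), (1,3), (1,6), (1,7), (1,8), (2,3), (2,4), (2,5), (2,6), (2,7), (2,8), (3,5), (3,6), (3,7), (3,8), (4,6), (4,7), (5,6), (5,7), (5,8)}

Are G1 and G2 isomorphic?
Yes, isomorphic

The graphs are isomorphic.
One valid mapping φ: V(G1) → V(G2): 0→2, 1→3, 2→8, 3→4, 4→6, 5→1, 6→0, 7→7, 8→5

Verify φ preserves adjacency — for each edge of G1, its image is an edge of G2:
  (0,1) → (φ(0),φ(1)) = (2,3) ∈ E(G2) ✓
  (0,2) → (φ(0),φ(2)) = (2,8) ∈ E(G2) ✓
  (0,3) → (φ(0),φ(3)) = (2,4) ∈ E(G2) ✓
  (0,4) → (φ(0),φ(4)) = (2,6) ∈ E(G2) ✓
  (0,6) → (φ(0),φ(6)) = (0,2) ∈ E(G2) ✓
  (0,7) → (φ(0),φ(7)) = (2,7) ∈ E(G2) ✓
  (0,8) → (φ(0),φ(8)) = (2,5) ∈ E(G2) ✓
  (1,2) → (φ(1),φ(2)) = (3,8) ∈ E(G2) ✓
  (1,4) → (φ(1),φ(4)) = (3,6) ∈ E(G2) ✓
  (1,5) → (φ(1),φ(5)) = (1,3) ∈ E(G2) ✓
  (1,7) → (φ(1),φ(7)) = (3,7) ∈ E(G2) ✓
  (1,8) → (φ(1),φ(8)) = (3,5) ∈ E(G2) ✓
  (2,5) → (φ(2),φ(5)) = (1,8) ∈ E(G2) ✓
  (2,6) → (φ(2),φ(6)) = (0,8) ∈ E(G2) ✓
  (2,8) → (φ(2),φ(8)) = (5,8) ∈ E(G2) ✓
  (3,4) → (φ(3),φ(4)) = (4,6) ∈ E(G2) ✓
  (3,6) → (φ(3),φ(6)) = (0,4) ∈ E(G2) ✓
  (3,7) → (φ(3),φ(7)) = (4,7) ∈ E(G2) ✓
  (4,5) → (φ(4),φ(5)) = (1,6) ∈ E(G2) ✓
  (4,6) → (φ(4),φ(6)) = (0,6) ∈ E(G2) ✓
  (4,8) → (φ(4),φ(8)) = (5,6) ∈ E(G2) ✓
  (5,6) → (φ(5),φ(6)) = (0,1) ∈ E(G2) ✓
  (5,7) → (φ(5),φ(7)) = (1,7) ∈ E(G2) ✓
  (6,8) → (φ(6),φ(8)) = (0,5) ∈ E(G2) ✓
  (7,8) → (φ(7),φ(8)) = (5,7) ∈ E(G2) ✓
All 25 edges of G1 map to edges of G2, and |E(G1)| = |E(G2)| = 25, so φ is a bijection on edges as well as vertices. Hence G1 ≅ G2.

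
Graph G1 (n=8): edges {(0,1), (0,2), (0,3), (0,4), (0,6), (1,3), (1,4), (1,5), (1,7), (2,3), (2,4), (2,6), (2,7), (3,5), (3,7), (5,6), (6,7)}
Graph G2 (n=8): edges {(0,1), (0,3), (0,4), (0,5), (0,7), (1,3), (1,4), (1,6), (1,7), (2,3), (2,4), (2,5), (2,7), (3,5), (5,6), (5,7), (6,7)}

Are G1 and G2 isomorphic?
Yes, isomorphic

The graphs are isomorphic.
One valid mapping φ: V(G1) → V(G2): 0→7, 1→1, 2→5, 3→0, 4→6, 5→4, 6→2, 7→3

Verify φ preserves adjacency — for each edge of G1, its image is an edge of G2:
  (0,1) → (φ(0),φ(1)) = (1,7) ∈ E(G2) ✓
  (0,2) → (φ(0),φ(2)) = (5,7) ∈ E(G2) ✓
  (0,3) → (φ(0),φ(3)) = (0,7) ∈ E(G2) ✓
  (0,4) → (φ(0),φ(4)) = (6,7) ∈ E(G2) ✓
  (0,6) → (φ(0),φ(6)) = (2,7) ∈ E(G2) ✓
  (1,3) → (φ(1),φ(3)) = (0,1) ∈ E(G2) ✓
  (1,4) → (φ(1),φ(4)) = (1,6) ∈ E(G2) ✓
  (1,5) → (φ(1),φ(5)) = (1,4) ∈ E(G2) ✓
  (1,7) → (φ(1),φ(7)) = (1,3) ∈ E(G2) ✓
  (2,3) → (φ(2),φ(3)) = (0,5) ∈ E(G2) ✓
  (2,4) → (φ(2),φ(4)) = (5,6) ∈ E(G2) ✓
  (2,6) → (φ(2),φ(6)) = (2,5) ∈ E(G2) ✓
  (2,7) → (φ(2),φ(7)) = (3,5) ∈ E(G2) ✓
  (3,5) → (φ(3),φ(5)) = (0,4) ∈ E(G2) ✓
  (3,7) → (φ(3),φ(7)) = (0,3) ∈ E(G2) ✓
  (5,6) → (φ(5),φ(6)) = (2,4) ∈ E(G2) ✓
  (6,7) → (φ(6),φ(7)) = (2,3) ∈ E(G2) ✓
All 17 edges of G1 map to edges of G2, and |E(G1)| = |E(G2)| = 17, so φ is a bijection on edges as well as vertices. Hence G1 ≅ G2.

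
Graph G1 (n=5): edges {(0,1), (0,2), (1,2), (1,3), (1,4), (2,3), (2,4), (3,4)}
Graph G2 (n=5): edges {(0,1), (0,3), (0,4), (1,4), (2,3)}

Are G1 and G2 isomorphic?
No, not isomorphic

The graphs are NOT isomorphic.

Counting triangles (3-cliques): G1 has 5, G2 has 1.
Triangle count is an isomorphism invariant, so differing triangle counts rule out isomorphism.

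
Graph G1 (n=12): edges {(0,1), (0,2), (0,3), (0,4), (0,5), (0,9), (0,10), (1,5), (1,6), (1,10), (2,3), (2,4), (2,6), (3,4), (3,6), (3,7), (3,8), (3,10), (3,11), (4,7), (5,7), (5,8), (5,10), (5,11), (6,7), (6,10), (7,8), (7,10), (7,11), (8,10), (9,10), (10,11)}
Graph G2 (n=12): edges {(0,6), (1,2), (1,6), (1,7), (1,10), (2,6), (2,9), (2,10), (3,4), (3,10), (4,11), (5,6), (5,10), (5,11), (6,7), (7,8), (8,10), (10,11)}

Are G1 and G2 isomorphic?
No, not isomorphic

The graphs are NOT isomorphic.

Degrees in G1: deg(0)=7, deg(1)=4, deg(2)=4, deg(3)=8, deg(4)=4, deg(5)=6, deg(6)=5, deg(7)=7, deg(8)=4, deg(9)=2, deg(10)=9, deg(11)=4.
Sorted degree sequence of G1: [9, 8, 7, 7, 6, 5, 4, 4, 4, 4, 4, 2].
Degrees in G2: deg(0)=1, deg(1)=4, deg(2)=4, deg(3)=2, deg(4)=2, deg(5)=3, deg(6)=5, deg(7)=3, deg(8)=2, deg(9)=1, deg(10)=6, deg(11)=3.
Sorted degree sequence of G2: [6, 5, 4, 4, 3, 3, 3, 2, 2, 2, 1, 1].
The (sorted) degree sequence is an isomorphism invariant, so since G1 and G2 have different degree sequences they cannot be isomorphic.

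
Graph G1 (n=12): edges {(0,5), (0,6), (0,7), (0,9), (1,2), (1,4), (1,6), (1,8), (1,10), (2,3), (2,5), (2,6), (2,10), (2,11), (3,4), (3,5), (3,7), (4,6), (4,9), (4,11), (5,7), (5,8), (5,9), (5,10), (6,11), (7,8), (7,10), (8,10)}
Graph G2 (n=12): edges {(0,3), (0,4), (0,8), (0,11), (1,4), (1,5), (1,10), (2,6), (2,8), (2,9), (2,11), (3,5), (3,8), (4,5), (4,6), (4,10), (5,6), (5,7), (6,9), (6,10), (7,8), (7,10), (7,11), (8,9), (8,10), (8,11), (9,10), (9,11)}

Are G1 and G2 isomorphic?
Yes, isomorphic

The graphs are isomorphic.
One valid mapping φ: V(G1) → V(G2): 0→0, 1→6, 2→10, 3→7, 4→5, 5→8, 6→4, 7→11, 8→2, 9→3, 10→9, 11→1

Verify φ preserves adjacency — for each edge of G1, its image is an edge of G2:
  (0,5) → (φ(0),φ(5)) = (0,8) ∈ E(G2) ✓
  (0,6) → (φ(0),φ(6)) = (0,4) ∈ E(G2) ✓
  (0,7) → (φ(0),φ(7)) = (0,11) ∈ E(G2) ✓
  (0,9) → (φ(0),φ(9)) = (0,3) ∈ E(G2) ✓
  (1,2) → (φ(1),φ(2)) = (6,10) ∈ E(G2) ✓
  (1,4) → (φ(1),φ(4)) = (5,6) ∈ E(G2) ✓
  (1,6) → (φ(1),φ(6)) = (4,6) ∈ E(G2) ✓
  (1,8) → (φ(1),φ(8)) = (2,6) ∈ E(G2) ✓
  (1,10) → (φ(1),φ(10)) = (6,9) ∈ E(G2) ✓
  (2,3) → (φ(2),φ(3)) = (7,10) ∈ E(G2) ✓
  (2,5) → (φ(2),φ(5)) = (8,10) ∈ E(G2) ✓
  (2,6) → (φ(2),φ(6)) = (4,10) ∈ E(G2) ✓
  (2,10) → (φ(2),φ(10)) = (9,10) ∈ E(G2) ✓
  (2,11) → (φ(2),φ(11)) = (1,10) ∈ E(G2) ✓
  (3,4) → (φ(3),φ(4)) = (5,7) ∈ E(G2) ✓
  (3,5) → (φ(3),φ(5)) = (7,8) ∈ E(G2) ✓
  (3,7) → (φ(3),φ(7)) = (7,11) ∈ E(G2) ✓
  (4,6) → (φ(4),φ(6)) = (4,5) ∈ E(G2) ✓
  (4,9) → (φ(4),φ(9)) = (3,5) ∈ E(G2) ✓
  (4,11) → (φ(4),φ(11)) = (1,5) ∈ E(G2) ✓
  (5,7) → (φ(5),φ(7)) = (8,11) ∈ E(G2) ✓
  (5,8) → (φ(5),φ(8)) = (2,8) ∈ E(G2) ✓
  (5,9) → (φ(5),φ(9)) = (3,8) ∈ E(G2) ✓
  (5,10) → (φ(5),φ(10)) = (8,9) ∈ E(G2) ✓
  (6,11) → (φ(6),φ(11)) = (1,4) ∈ E(G2) ✓
  (7,8) → (φ(7),φ(8)) = (2,11) ∈ E(G2) ✓
  (7,10) → (φ(7),φ(10)) = (9,11) ∈ E(G2) ✓
  (8,10) → (φ(8),φ(10)) = (2,9) ∈ E(G2) ✓
All 28 edges of G1 map to edges of G2, and |E(G1)| = |E(G2)| = 28, so φ is a bijection on edges as well as vertices. Hence G1 ≅ G2.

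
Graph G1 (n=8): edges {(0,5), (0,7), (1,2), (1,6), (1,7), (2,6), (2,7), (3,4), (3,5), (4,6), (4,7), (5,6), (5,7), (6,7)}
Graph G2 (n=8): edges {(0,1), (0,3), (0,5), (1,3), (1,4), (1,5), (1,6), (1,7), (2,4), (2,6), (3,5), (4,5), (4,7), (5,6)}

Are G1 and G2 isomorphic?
Yes, isomorphic

The graphs are isomorphic.
One valid mapping φ: V(G1) → V(G2): 0→7, 1→0, 2→3, 3→2, 4→6, 5→4, 6→5, 7→1

Verify φ preserves adjacency — for each edge of G1, its image is an edge of G2:
  (0,5) → (φ(0),φ(5)) = (4,7) ∈ E(G2) ✓
  (0,7) → (φ(0),φ(7)) = (1,7) ∈ E(G2) ✓
  (1,2) → (φ(1),φ(2)) = (0,3) ∈ E(G2) ✓
  (1,6) → (φ(1),φ(6)) = (0,5) ∈ E(G2) ✓
  (1,7) → (φ(1),φ(7)) = (0,1) ∈ E(G2) ✓
  (2,6) → (φ(2),φ(6)) = (3,5) ∈ E(G2) ✓
  (2,7) → (φ(2),φ(7)) = (1,3) ∈ E(G2) ✓
  (3,4) → (φ(3),φ(4)) = (2,6) ∈ E(G2) ✓
  (3,5) → (φ(3),φ(5)) = (2,4) ∈ E(G2) ✓
  (4,6) → (φ(4),φ(6)) = (5,6) ∈ E(G2) ✓
  (4,7) → (φ(4),φ(7)) = (1,6) ∈ E(G2) ✓
  (5,6) → (φ(5),φ(6)) = (4,5) ∈ E(G2) ✓
  (5,7) → (φ(5),φ(7)) = (1,4) ∈ E(G2) ✓
  (6,7) → (φ(6),φ(7)) = (1,5) ∈ E(G2) ✓
All 14 edges of G1 map to edges of G2, and |E(G1)| = |E(G2)| = 14, so φ is a bijection on edges as well as vertices. Hence G1 ≅ G2.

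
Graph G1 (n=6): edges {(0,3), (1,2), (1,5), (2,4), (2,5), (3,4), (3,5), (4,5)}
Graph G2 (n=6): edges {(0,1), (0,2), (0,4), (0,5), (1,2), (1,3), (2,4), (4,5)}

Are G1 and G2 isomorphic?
Yes, isomorphic

The graphs are isomorphic.
One valid mapping φ: V(G1) → V(G2): 0→3, 1→5, 2→4, 3→1, 4→2, 5→0

Verify φ preserves adjacency — for each edge of G1, its image is an edge of G2:
  (0,3) → (φ(0),φ(3)) = (1,3) ∈ E(G2) ✓
  (1,2) → (φ(1),φ(2)) = (4,5) ∈ E(G2) ✓
  (1,5) → (φ(1),φ(5)) = (0,5) ∈ E(G2) ✓
  (2,4) → (φ(2),φ(4)) = (2,4) ∈ E(G2) ✓
  (2,5) → (φ(2),φ(5)) = (0,4) ∈ E(G2) ✓
  (3,4) → (φ(3),φ(4)) = (1,2) ∈ E(G2) ✓
  (3,5) → (φ(3),φ(5)) = (0,1) ∈ E(G2) ✓
  (4,5) → (φ(4),φ(5)) = (0,2) ∈ E(G2) ✓
All 8 edges of G1 map to edges of G2, and |E(G1)| = |E(G2)| = 8, so φ is a bijection on edges as well as vertices. Hence G1 ≅ G2.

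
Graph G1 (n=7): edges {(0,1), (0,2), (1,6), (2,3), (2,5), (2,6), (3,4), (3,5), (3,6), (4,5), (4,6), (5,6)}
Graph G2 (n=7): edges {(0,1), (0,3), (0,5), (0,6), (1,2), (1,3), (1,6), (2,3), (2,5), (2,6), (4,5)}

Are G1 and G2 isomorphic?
No, not isomorphic

The graphs are NOT isomorphic.

Degrees in G1: deg(0)=2, deg(1)=2, deg(2)=4, deg(3)=4, deg(4)=3, deg(5)=4, deg(6)=5.
Sorted degree sequence of G1: [5, 4, 4, 4, 3, 2, 2].
Degrees in G2: deg(0)=4, deg(1)=4, deg(2)=4, deg(3)=3, deg(4)=1, deg(5)=3, deg(6)=3.
Sorted degree sequence of G2: [4, 4, 4, 3, 3, 3, 1].
The (sorted) degree sequence is an isomorphism invariant, so since G1 and G2 have different degree sequences they cannot be isomorphic.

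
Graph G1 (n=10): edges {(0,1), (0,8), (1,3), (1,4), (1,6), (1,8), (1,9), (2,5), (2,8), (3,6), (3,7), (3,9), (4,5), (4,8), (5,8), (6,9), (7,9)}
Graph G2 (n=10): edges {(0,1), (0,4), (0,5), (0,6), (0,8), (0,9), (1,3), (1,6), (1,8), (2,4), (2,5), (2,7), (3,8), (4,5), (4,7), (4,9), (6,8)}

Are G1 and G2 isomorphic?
Yes, isomorphic

The graphs are isomorphic.
One valid mapping φ: V(G1) → V(G2): 0→9, 1→0, 2→7, 3→8, 4→5, 5→2, 6→6, 7→3, 8→4, 9→1

Verify φ preserves adjacency — for each edge of G1, its image is an edge of G2:
  (0,1) → (φ(0),φ(1)) = (0,9) ∈ E(G2) ✓
  (0,8) → (φ(0),φ(8)) = (4,9) ∈ E(G2) ✓
  (1,3) → (φ(1),φ(3)) = (0,8) ∈ E(G2) ✓
  (1,4) → (φ(1),φ(4)) = (0,5) ∈ E(G2) ✓
  (1,6) → (φ(1),φ(6)) = (0,6) ∈ E(G2) ✓
  (1,8) → (φ(1),φ(8)) = (0,4) ∈ E(G2) ✓
  (1,9) → (φ(1),φ(9)) = (0,1) ∈ E(G2) ✓
  (2,5) → (φ(2),φ(5)) = (2,7) ∈ E(G2) ✓
  (2,8) → (φ(2),φ(8)) = (4,7) ∈ E(G2) ✓
  (3,6) → (φ(3),φ(6)) = (6,8) ∈ E(G2) ✓
  (3,7) → (φ(3),φ(7)) = (3,8) ∈ E(G2) ✓
  (3,9) → (φ(3),φ(9)) = (1,8) ∈ E(G2) ✓
  (4,5) → (φ(4),φ(5)) = (2,5) ∈ E(G2) ✓
  (4,8) → (φ(4),φ(8)) = (4,5) ∈ E(G2) ✓
  (5,8) → (φ(5),φ(8)) = (2,4) ∈ E(G2) ✓
  (6,9) → (φ(6),φ(9)) = (1,6) ∈ E(G2) ✓
  (7,9) → (φ(7),φ(9)) = (1,3) ∈ E(G2) ✓
All 17 edges of G1 map to edges of G2, and |E(G1)| = |E(G2)| = 17, so φ is a bijection on edges as well as vertices. Hence G1 ≅ G2.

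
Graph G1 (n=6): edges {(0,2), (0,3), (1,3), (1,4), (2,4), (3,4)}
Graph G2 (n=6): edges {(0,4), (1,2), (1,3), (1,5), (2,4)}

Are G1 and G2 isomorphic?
No, not isomorphic

The graphs are NOT isomorphic.

Connected components of G1: 2 component(s) with vertex sets [[5], [0, 1, 2, 3, 4]], sizes [1, 5].
Connected components of G2: 1 component(s) with vertex sets [[0, 1, 2, 3, 4, 5]], sizes [6].
The number of connected components (and the multiset of component sizes) is an isomorphism invariant — an isomorphism maps each component of G1 bijectively onto a component of G2. Since G1 has 2 component(s) and G2 has 1, they cannot be isomorphic.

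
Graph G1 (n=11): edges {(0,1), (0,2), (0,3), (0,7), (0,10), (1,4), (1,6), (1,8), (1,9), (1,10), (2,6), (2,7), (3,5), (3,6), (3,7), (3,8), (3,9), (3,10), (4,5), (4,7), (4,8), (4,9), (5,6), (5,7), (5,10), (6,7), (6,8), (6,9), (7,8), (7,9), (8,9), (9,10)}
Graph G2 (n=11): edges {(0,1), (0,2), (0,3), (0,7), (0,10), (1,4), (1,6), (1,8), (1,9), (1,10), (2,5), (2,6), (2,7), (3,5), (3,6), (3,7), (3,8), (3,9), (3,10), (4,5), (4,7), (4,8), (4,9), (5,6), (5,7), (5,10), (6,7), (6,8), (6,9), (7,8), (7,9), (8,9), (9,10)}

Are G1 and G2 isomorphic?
No, not isomorphic

The graphs are NOT isomorphic.

Counting edges: G1 has 32 edge(s); G2 has 33 edge(s).
Edge count is an isomorphism invariant (a bijection on vertices induces a bijection on edges), so differing edge counts rule out isomorphism.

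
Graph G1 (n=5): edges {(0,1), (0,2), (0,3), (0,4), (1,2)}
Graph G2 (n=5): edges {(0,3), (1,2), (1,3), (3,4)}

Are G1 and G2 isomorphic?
No, not isomorphic

The graphs are NOT isomorphic.

Degrees in G1: deg(0)=4, deg(1)=2, deg(2)=2, deg(3)=1, deg(4)=1.
Sorted degree sequence of G1: [4, 2, 2, 1, 1].
Degrees in G2: deg(0)=1, deg(1)=2, deg(2)=1, deg(3)=3, deg(4)=1.
Sorted degree sequence of G2: [3, 2, 1, 1, 1].
The (sorted) degree sequence is an isomorphism invariant, so since G1 and G2 have different degree sequences they cannot be isomorphic.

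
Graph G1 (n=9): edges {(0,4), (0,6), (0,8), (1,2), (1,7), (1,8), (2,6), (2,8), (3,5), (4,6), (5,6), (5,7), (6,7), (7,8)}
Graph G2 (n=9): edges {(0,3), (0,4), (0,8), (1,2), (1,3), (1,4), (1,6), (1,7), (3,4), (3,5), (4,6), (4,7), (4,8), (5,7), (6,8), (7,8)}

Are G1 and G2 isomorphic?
No, not isomorphic

The graphs are NOT isomorphic.

Counting triangles (3-cliques): G1 has 4, G2 has 7.
Triangle count is an isomorphism invariant, so differing triangle counts rule out isomorphism.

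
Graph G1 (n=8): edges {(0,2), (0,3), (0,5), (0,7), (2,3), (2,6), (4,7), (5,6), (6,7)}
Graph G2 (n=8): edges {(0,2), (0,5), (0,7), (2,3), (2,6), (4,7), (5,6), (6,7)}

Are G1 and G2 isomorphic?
No, not isomorphic

The graphs are NOT isomorphic.

Counting edges: G1 has 9 edge(s); G2 has 8 edge(s).
Edge count is an isomorphism invariant (a bijection on vertices induces a bijection on edges), so differing edge counts rule out isomorphism.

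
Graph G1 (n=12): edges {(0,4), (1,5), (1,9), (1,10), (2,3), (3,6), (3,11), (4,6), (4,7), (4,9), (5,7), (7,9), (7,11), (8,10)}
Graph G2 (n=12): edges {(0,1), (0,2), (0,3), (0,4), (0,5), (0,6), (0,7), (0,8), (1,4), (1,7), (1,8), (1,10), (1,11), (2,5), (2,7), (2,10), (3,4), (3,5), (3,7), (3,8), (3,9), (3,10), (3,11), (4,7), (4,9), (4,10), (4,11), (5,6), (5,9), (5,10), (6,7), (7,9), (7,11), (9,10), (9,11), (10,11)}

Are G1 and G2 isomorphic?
No, not isomorphic

The graphs are NOT isomorphic.

Counting triangles (3-cliques): G1 has 1, G2 has 37.
Triangle count is an isomorphism invariant, so differing triangle counts rule out isomorphism.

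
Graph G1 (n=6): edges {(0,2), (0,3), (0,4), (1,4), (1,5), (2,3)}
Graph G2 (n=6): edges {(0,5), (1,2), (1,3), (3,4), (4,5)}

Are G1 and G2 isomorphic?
No, not isomorphic

The graphs are NOT isomorphic.

Counting triangles (3-cliques): G1 has 1, G2 has 0.
Triangle count is an isomorphism invariant, so differing triangle counts rule out isomorphism.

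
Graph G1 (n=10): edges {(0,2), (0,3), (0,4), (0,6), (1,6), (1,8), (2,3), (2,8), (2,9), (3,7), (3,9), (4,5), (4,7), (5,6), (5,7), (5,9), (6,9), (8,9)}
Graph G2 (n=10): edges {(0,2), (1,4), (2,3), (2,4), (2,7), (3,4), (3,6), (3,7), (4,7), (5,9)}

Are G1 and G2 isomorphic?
No, not isomorphic

The graphs are NOT isomorphic.

Connected components of G1: 1 component(s) with vertex sets [[0, 1, 2, 3, 4, 5, 6, 7, 8, 9]], sizes [10].
Connected components of G2: 3 component(s) with vertex sets [[8], [5, 9], [0, 1, 2, 3, 4, 6, 7]], sizes [1, 2, 7].
The number of connected components (and the multiset of component sizes) is an isomorphism invariant — an isomorphism maps each component of G1 bijectively onto a component of G2. Since G1 has 1 component(s) and G2 has 3, they cannot be isomorphic.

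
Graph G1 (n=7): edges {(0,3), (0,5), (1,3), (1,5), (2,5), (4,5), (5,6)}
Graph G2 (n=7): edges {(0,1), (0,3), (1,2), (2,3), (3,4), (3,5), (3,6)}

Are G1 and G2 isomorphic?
Yes, isomorphic

The graphs are isomorphic.
One valid mapping φ: V(G1) → V(G2): 0→0, 1→2, 2→5, 3→1, 4→4, 5→3, 6→6

Verify φ preserves adjacency — for each edge of G1, its image is an edge of G2:
  (0,3) → (φ(0),φ(3)) = (0,1) ∈ E(G2) ✓
  (0,5) → (φ(0),φ(5)) = (0,3) ∈ E(G2) ✓
  (1,3) → (φ(1),φ(3)) = (1,2) ∈ E(G2) ✓
  (1,5) → (φ(1),φ(5)) = (2,3) ∈ E(G2) ✓
  (2,5) → (φ(2),φ(5)) = (3,5) ∈ E(G2) ✓
  (4,5) → (φ(4),φ(5)) = (3,4) ∈ E(G2) ✓
  (5,6) → (φ(5),φ(6)) = (3,6) ∈ E(G2) ✓
All 7 edges of G1 map to edges of G2, and |E(G1)| = |E(G2)| = 7, so φ is a bijection on edges as well as vertices. Hence G1 ≅ G2.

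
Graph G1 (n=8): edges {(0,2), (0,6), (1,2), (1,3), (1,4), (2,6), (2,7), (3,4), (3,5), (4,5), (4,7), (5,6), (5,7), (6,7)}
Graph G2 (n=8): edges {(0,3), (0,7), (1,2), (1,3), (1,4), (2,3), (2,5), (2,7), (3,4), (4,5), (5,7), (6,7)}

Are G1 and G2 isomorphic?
No, not isomorphic

The graphs are NOT isomorphic.

Counting triangles (3-cliques): G1 has 6, G2 has 3.
Triangle count is an isomorphism invariant, so differing triangle counts rule out isomorphism.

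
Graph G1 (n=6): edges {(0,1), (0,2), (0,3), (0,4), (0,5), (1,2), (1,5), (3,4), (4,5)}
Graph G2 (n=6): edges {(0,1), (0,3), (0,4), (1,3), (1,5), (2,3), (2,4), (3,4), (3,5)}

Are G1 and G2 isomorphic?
Yes, isomorphic

The graphs are isomorphic.
One valid mapping φ: V(G1) → V(G2): 0→3, 1→4, 2→2, 3→5, 4→1, 5→0

Verify φ preserves adjacency — for each edge of G1, its image is an edge of G2:
  (0,1) → (φ(0),φ(1)) = (3,4) ∈ E(G2) ✓
  (0,2) → (φ(0),φ(2)) = (2,3) ∈ E(G2) ✓
  (0,3) → (φ(0),φ(3)) = (3,5) ∈ E(G2) ✓
  (0,4) → (φ(0),φ(4)) = (1,3) ∈ E(G2) ✓
  (0,5) → (φ(0),φ(5)) = (0,3) ∈ E(G2) ✓
  (1,2) → (φ(1),φ(2)) = (2,4) ∈ E(G2) ✓
  (1,5) → (φ(1),φ(5)) = (0,4) ∈ E(G2) ✓
  (3,4) → (φ(3),φ(4)) = (1,5) ∈ E(G2) ✓
  (4,5) → (φ(4),φ(5)) = (0,1) ∈ E(G2) ✓
All 9 edges of G1 map to edges of G2, and |E(G1)| = |E(G2)| = 9, so φ is a bijection on edges as well as vertices. Hence G1 ≅ G2.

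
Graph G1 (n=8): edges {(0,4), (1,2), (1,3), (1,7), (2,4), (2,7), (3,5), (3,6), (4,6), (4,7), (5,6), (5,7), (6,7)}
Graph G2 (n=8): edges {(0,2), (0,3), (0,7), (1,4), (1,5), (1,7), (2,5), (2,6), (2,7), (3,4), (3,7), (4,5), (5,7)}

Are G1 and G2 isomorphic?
Yes, isomorphic

The graphs are isomorphic.
One valid mapping φ: V(G1) → V(G2): 0→6, 1→3, 2→0, 3→4, 4→2, 5→1, 6→5, 7→7

Verify φ preserves adjacency — for each edge of G1, its image is an edge of G2:
  (0,4) → (φ(0),φ(4)) = (2,6) ∈ E(G2) ✓
  (1,2) → (φ(1),φ(2)) = (0,3) ∈ E(G2) ✓
  (1,3) → (φ(1),φ(3)) = (3,4) ∈ E(G2) ✓
  (1,7) → (φ(1),φ(7)) = (3,7) ∈ E(G2) ✓
  (2,4) → (φ(2),φ(4)) = (0,2) ∈ E(G2) ✓
  (2,7) → (φ(2),φ(7)) = (0,7) ∈ E(G2) ✓
  (3,5) → (φ(3),φ(5)) = (1,4) ∈ E(G2) ✓
  (3,6) → (φ(3),φ(6)) = (4,5) ∈ E(G2) ✓
  (4,6) → (φ(4),φ(6)) = (2,5) ∈ E(G2) ✓
  (4,7) → (φ(4),φ(7)) = (2,7) ∈ E(G2) ✓
  (5,6) → (φ(5),φ(6)) = (1,5) ∈ E(G2) ✓
  (5,7) → (φ(5),φ(7)) = (1,7) ∈ E(G2) ✓
  (6,7) → (φ(6),φ(7)) = (5,7) ∈ E(G2) ✓
All 13 edges of G1 map to edges of G2, and |E(G1)| = |E(G2)| = 13, so φ is a bijection on edges as well as vertices. Hence G1 ≅ G2.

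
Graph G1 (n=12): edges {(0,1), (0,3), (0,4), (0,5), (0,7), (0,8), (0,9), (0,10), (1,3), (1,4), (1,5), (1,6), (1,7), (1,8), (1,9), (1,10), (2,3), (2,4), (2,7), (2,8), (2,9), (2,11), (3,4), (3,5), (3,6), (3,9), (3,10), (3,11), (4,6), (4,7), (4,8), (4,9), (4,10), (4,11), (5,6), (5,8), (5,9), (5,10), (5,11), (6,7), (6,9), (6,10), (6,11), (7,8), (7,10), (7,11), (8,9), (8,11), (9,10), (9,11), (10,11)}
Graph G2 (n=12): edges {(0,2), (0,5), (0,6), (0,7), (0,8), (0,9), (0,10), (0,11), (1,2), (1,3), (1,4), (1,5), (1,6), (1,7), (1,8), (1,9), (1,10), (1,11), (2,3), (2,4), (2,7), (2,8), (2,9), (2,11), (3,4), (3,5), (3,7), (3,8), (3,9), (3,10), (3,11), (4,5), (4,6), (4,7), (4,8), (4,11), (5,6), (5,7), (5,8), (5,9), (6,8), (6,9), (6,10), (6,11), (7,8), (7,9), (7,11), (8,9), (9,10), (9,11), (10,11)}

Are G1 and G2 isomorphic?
Yes, isomorphic

The graphs are isomorphic.
One valid mapping φ: V(G1) → V(G2): 0→5, 1→8, 2→10, 3→3, 4→9, 5→4, 6→2, 7→0, 8→6, 9→1, 10→7, 11→11

Verify φ preserves adjacency — for each edge of G1, its image is an edge of G2:
  (0,1) → (φ(0),φ(1)) = (5,8) ∈ E(G2) ✓
  (0,3) → (φ(0),φ(3)) = (3,5) ∈ E(G2) ✓
  (0,4) → (φ(0),φ(4)) = (5,9) ∈ E(G2) ✓
  (0,5) → (φ(0),φ(5)) = (4,5) ∈ E(G2) ✓
  (0,7) → (φ(0),φ(7)) = (0,5) ∈ E(G2) ✓
  (0,8) → (φ(0),φ(8)) = (5,6) ∈ E(G2) ✓
  (0,9) → (φ(0),φ(9)) = (1,5) ∈ E(G2) ✓
  (0,10) → (φ(0),φ(10)) = (5,7) ∈ E(G2) ✓
  (1,3) → (φ(1),φ(3)) = (3,8) ∈ E(G2) ✓
  (1,4) → (φ(1),φ(4)) = (8,9) ∈ E(G2) ✓
  (1,5) → (φ(1),φ(5)) = (4,8) ∈ E(G2) ✓
  (1,6) → (φ(1),φ(6)) = (2,8) ∈ E(G2) ✓
  (1,7) → (φ(1),φ(7)) = (0,8) ∈ E(G2) ✓
  (1,8) → (φ(1),φ(8)) = (6,8) ∈ E(G2) ✓
  (1,9) → (φ(1),φ(9)) = (1,8) ∈ E(G2) ✓
  (1,10) → (φ(1),φ(10)) = (7,8) ∈ E(G2) ✓
  (2,3) → (φ(2),φ(3)) = (3,10) ∈ E(G2) ✓
  (2,4) → (φ(2),φ(4)) = (9,10) ∈ E(G2) ✓
  (2,7) → (φ(2),φ(7)) = (0,10) ∈ E(G2) ✓
  (2,8) → (φ(2),φ(8)) = (6,10) ∈ E(G2) ✓
  (2,9) → (φ(2),φ(9)) = (1,10) ∈ E(G2) ✓
  (2,11) → (φ(2),φ(11)) = (10,11) ∈ E(G2) ✓
  (3,4) → (φ(3),φ(4)) = (3,9) ∈ E(G2) ✓
  (3,5) → (φ(3),φ(5)) = (3,4) ∈ E(G2) ✓
  (3,6) → (φ(3),φ(6)) = (2,3) ∈ E(G2) ✓
  (3,9) → (φ(3),φ(9)) = (1,3) ∈ E(G2) ✓
  (3,10) → (φ(3),φ(10)) = (3,7) ∈ E(G2) ✓
  (3,11) → (φ(3),φ(11)) = (3,11) ∈ E(G2) ✓
  (4,6) → (φ(4),φ(6)) = (2,9) ∈ E(G2) ✓
  (4,7) → (φ(4),φ(7)) = (0,9) ∈ E(G2) ✓
  (4,8) → (φ(4),φ(8)) = (6,9) ∈ E(G2) ✓
  (4,9) → (φ(4),φ(9)) = (1,9) ∈ E(G2) ✓
  (4,10) → (φ(4),φ(10)) = (7,9) ∈ E(G2) ✓
  (4,11) → (φ(4),φ(11)) = (9,11) ∈ E(G2) ✓
  (5,6) → (φ(5),φ(6)) = (2,4) ∈ E(G2) ✓
  (5,8) → (φ(5),φ(8)) = (4,6) ∈ E(G2) ✓
  (5,9) → (φ(5),φ(9)) = (1,4) ∈ E(G2) ✓
  (5,10) → (φ(5),φ(10)) = (4,7) ∈ E(G2) ✓
  (5,11) → (φ(5),φ(11)) = (4,11) ∈ E(G2) ✓
  (6,7) → (φ(6),φ(7)) = (0,2) ∈ E(G2) ✓
  (6,9) → (φ(6),φ(9)) = (1,2) ∈ E(G2) ✓
  (6,10) → (φ(6),φ(10)) = (2,7) ∈ E(G2) ✓
  (6,11) → (φ(6),φ(11)) = (2,11) ∈ E(G2) ✓
  (7,8) → (φ(7),φ(8)) = (0,6) ∈ E(G2) ✓
  (7,10) → (φ(7),φ(10)) = (0,7) ∈ E(G2) ✓
  (7,11) → (φ(7),φ(11)) = (0,11) ∈ E(G2) ✓
  (8,9) → (φ(8),φ(9)) = (1,6) ∈ E(G2) ✓
  (8,11) → (φ(8),φ(11)) = (6,11) ∈ E(G2) ✓
  (9,10) → (φ(9),φ(10)) = (1,7) ∈ E(G2) ✓
  (9,11) → (φ(9),φ(11)) = (1,11) ∈ E(G2) ✓
  (10,11) → (φ(10),φ(11)) = (7,11) ∈ E(G2) ✓
All 51 edges of G1 map to edges of G2, and |E(G1)| = |E(G2)| = 51, so φ is a bijection on edges as well as vertices. Hence G1 ≅ G2.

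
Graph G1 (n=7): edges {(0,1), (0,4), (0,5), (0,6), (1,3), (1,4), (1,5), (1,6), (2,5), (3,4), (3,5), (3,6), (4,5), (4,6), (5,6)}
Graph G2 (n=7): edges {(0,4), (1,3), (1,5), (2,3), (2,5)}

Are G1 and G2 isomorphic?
No, not isomorphic

The graphs are NOT isomorphic.

Connected components of G1: 1 component(s) with vertex sets [[0, 1, 2, 3, 4, 5, 6]], sizes [7].
Connected components of G2: 3 component(s) with vertex sets [[6], [0, 4], [1, 2, 3, 5]], sizes [1, 2, 4].
The number of connected components (and the multiset of component sizes) is an isomorphism invariant — an isomorphism maps each component of G1 bijectively onto a component of G2. Since G1 has 1 component(s) and G2 has 3, they cannot be isomorphic.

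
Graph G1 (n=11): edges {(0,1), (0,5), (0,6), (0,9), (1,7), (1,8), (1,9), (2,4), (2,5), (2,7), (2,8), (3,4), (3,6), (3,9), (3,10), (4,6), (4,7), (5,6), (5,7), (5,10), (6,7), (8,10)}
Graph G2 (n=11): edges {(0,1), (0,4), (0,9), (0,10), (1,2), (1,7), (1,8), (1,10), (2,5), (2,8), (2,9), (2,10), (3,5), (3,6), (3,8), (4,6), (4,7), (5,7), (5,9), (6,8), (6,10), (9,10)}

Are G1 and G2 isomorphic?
Yes, isomorphic

The graphs are isomorphic.
One valid mapping φ: V(G1) → V(G2): 0→8, 1→6, 2→0, 3→5, 4→9, 5→1, 6→2, 7→10, 8→4, 9→3, 10→7

Verify φ preserves adjacency — for each edge of G1, its image is an edge of G2:
  (0,1) → (φ(0),φ(1)) = (6,8) ∈ E(G2) ✓
  (0,5) → (φ(0),φ(5)) = (1,8) ∈ E(G2) ✓
  (0,6) → (φ(0),φ(6)) = (2,8) ∈ E(G2) ✓
  (0,9) → (φ(0),φ(9)) = (3,8) ∈ E(G2) ✓
  (1,7) → (φ(1),φ(7)) = (6,10) ∈ E(G2) ✓
  (1,8) → (φ(1),φ(8)) = (4,6) ∈ E(G2) ✓
  (1,9) → (φ(1),φ(9)) = (3,6) ∈ E(G2) ✓
  (2,4) → (φ(2),φ(4)) = (0,9) ∈ E(G2) ✓
  (2,5) → (φ(2),φ(5)) = (0,1) ∈ E(G2) ✓
  (2,7) → (φ(2),φ(7)) = (0,10) ∈ E(G2) ✓
  (2,8) → (φ(2),φ(8)) = (0,4) ∈ E(G2) ✓
  (3,4) → (φ(3),φ(4)) = (5,9) ∈ E(G2) ✓
  (3,6) → (φ(3),φ(6)) = (2,5) ∈ E(G2) ✓
  (3,9) → (φ(3),φ(9)) = (3,5) ∈ E(G2) ✓
  (3,10) → (φ(3),φ(10)) = (5,7) ∈ E(G2) ✓
  (4,6) → (φ(4),φ(6)) = (2,9) ∈ E(G2) ✓
  (4,7) → (φ(4),φ(7)) = (9,10) ∈ E(G2) ✓
  (5,6) → (φ(5),φ(6)) = (1,2) ∈ E(G2) ✓
  (5,7) → (φ(5),φ(7)) = (1,10) ∈ E(G2) ✓
  (5,10) → (φ(5),φ(10)) = (1,7) ∈ E(G2) ✓
  (6,7) → (φ(6),φ(7)) = (2,10) ∈ E(G2) ✓
  (8,10) → (φ(8),φ(10)) = (4,7) ∈ E(G2) ✓
All 22 edges of G1 map to edges of G2, and |E(G1)| = |E(G2)| = 22, so φ is a bijection on edges as well as vertices. Hence G1 ≅ G2.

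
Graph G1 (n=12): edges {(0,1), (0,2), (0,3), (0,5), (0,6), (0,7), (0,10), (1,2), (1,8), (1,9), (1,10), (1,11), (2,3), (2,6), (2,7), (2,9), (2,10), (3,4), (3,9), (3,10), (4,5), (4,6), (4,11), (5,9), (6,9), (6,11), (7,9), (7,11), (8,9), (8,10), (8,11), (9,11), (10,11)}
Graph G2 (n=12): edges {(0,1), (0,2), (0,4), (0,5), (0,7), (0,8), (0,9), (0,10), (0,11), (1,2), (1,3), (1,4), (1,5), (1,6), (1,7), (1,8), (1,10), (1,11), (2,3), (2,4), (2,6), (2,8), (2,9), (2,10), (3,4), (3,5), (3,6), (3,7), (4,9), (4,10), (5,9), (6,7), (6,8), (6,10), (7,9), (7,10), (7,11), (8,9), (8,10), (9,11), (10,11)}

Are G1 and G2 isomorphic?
No, not isomorphic

The graphs are NOT isomorphic.

Degrees in G1: deg(0)=7, deg(1)=6, deg(2)=7, deg(3)=5, deg(4)=4, deg(5)=3, deg(6)=5, deg(7)=4, deg(8)=4, deg(9)=8, deg(10)=6, deg(11)=7.
Sorted degree sequence of G1: [8, 7, 7, 7, 6, 6, 5, 5, 4, 4, 4, 3].
Degrees in G2: deg(0)=9, deg(1)=10, deg(2)=8, deg(3)=6, deg(4)=6, deg(5)=4, deg(6)=6, deg(7)=7, deg(8)=6, deg(9)=7, deg(10)=8, deg(11)=5.
Sorted degree sequence of G2: [10, 9, 8, 8, 7, 7, 6, 6, 6, 6, 5, 4].
The (sorted) degree sequence is an isomorphism invariant, so since G1 and G2 have different degree sequences they cannot be isomorphic.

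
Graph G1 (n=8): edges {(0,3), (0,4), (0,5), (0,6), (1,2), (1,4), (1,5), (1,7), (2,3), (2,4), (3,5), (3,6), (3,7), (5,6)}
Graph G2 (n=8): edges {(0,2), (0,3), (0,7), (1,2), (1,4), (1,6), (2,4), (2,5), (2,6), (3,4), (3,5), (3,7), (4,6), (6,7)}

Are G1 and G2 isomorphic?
Yes, isomorphic

The graphs are isomorphic.
One valid mapping φ: V(G1) → V(G2): 0→6, 1→3, 2→0, 3→2, 4→7, 5→4, 6→1, 7→5

Verify φ preserves adjacency — for each edge of G1, its image is an edge of G2:
  (0,3) → (φ(0),φ(3)) = (2,6) ∈ E(G2) ✓
  (0,4) → (φ(0),φ(4)) = (6,7) ∈ E(G2) ✓
  (0,5) → (φ(0),φ(5)) = (4,6) ∈ E(G2) ✓
  (0,6) → (φ(0),φ(6)) = (1,6) ∈ E(G2) ✓
  (1,2) → (φ(1),φ(2)) = (0,3) ∈ E(G2) ✓
  (1,4) → (φ(1),φ(4)) = (3,7) ∈ E(G2) ✓
  (1,5) → (φ(1),φ(5)) = (3,4) ∈ E(G2) ✓
  (1,7) → (φ(1),φ(7)) = (3,5) ∈ E(G2) ✓
  (2,3) → (φ(2),φ(3)) = (0,2) ∈ E(G2) ✓
  (2,4) → (φ(2),φ(4)) = (0,7) ∈ E(G2) ✓
  (3,5) → (φ(3),φ(5)) = (2,4) ∈ E(G2) ✓
  (3,6) → (φ(3),φ(6)) = (1,2) ∈ E(G2) ✓
  (3,7) → (φ(3),φ(7)) = (2,5) ∈ E(G2) ✓
  (5,6) → (φ(5),φ(6)) = (1,4) ∈ E(G2) ✓
All 14 edges of G1 map to edges of G2, and |E(G1)| = |E(G2)| = 14, so φ is a bijection on edges as well as vertices. Hence G1 ≅ G2.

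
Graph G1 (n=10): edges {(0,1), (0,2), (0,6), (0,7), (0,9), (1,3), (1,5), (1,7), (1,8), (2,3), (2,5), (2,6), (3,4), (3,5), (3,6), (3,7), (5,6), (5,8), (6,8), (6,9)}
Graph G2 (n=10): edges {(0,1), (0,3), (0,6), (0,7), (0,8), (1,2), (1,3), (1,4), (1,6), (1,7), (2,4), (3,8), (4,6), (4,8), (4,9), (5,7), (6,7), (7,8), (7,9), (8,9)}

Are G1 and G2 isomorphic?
Yes, isomorphic

The graphs are isomorphic.
One valid mapping φ: V(G1) → V(G2): 0→4, 1→8, 2→6, 3→7, 4→5, 5→0, 6→1, 7→9, 8→3, 9→2

Verify φ preserves adjacency — for each edge of G1, its image is an edge of G2:
  (0,1) → (φ(0),φ(1)) = (4,8) ∈ E(G2) ✓
  (0,2) → (φ(0),φ(2)) = (4,6) ∈ E(G2) ✓
  (0,6) → (φ(0),φ(6)) = (1,4) ∈ E(G2) ✓
  (0,7) → (φ(0),φ(7)) = (4,9) ∈ E(G2) ✓
  (0,9) → (φ(0),φ(9)) = (2,4) ∈ E(G2) ✓
  (1,3) → (φ(1),φ(3)) = (7,8) ∈ E(G2) ✓
  (1,5) → (φ(1),φ(5)) = (0,8) ∈ E(G2) ✓
  (1,7) → (φ(1),φ(7)) = (8,9) ∈ E(G2) ✓
  (1,8) → (φ(1),φ(8)) = (3,8) ∈ E(G2) ✓
  (2,3) → (φ(2),φ(3)) = (6,7) ∈ E(G2) ✓
  (2,5) → (φ(2),φ(5)) = (0,6) ∈ E(G2) ✓
  (2,6) → (φ(2),φ(6)) = (1,6) ∈ E(G2) ✓
  (3,4) → (φ(3),φ(4)) = (5,7) ∈ E(G2) ✓
  (3,5) → (φ(3),φ(5)) = (0,7) ∈ E(G2) ✓
  (3,6) → (φ(3),φ(6)) = (1,7) ∈ E(G2) ✓
  (3,7) → (φ(3),φ(7)) = (7,9) ∈ E(G2) ✓
  (5,6) → (φ(5),φ(6)) = (0,1) ∈ E(G2) ✓
  (5,8) → (φ(5),φ(8)) = (0,3) ∈ E(G2) ✓
  (6,8) → (φ(6),φ(8)) = (1,3) ∈ E(G2) ✓
  (6,9) → (φ(6),φ(9)) = (1,2) ∈ E(G2) ✓
All 20 edges of G1 map to edges of G2, and |E(G1)| = |E(G2)| = 20, so φ is a bijection on edges as well as vertices. Hence G1 ≅ G2.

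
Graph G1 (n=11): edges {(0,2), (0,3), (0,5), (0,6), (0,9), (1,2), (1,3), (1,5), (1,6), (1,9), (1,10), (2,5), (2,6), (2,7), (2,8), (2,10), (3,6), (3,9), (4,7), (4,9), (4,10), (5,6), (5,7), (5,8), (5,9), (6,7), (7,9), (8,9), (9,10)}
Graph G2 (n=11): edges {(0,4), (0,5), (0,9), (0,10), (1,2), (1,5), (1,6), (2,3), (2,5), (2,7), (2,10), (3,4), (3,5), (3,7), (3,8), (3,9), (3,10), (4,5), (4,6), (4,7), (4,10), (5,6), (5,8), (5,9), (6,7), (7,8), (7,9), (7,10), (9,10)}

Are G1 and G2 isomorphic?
Yes, isomorphic

The graphs are isomorphic.
One valid mapping φ: V(G1) → V(G2): 0→9, 1→4, 2→7, 3→0, 4→1, 5→3, 6→10, 7→2, 8→8, 9→5, 10→6

Verify φ preserves adjacency — for each edge of G1, its image is an edge of G2:
  (0,2) → (φ(0),φ(2)) = (7,9) ∈ E(G2) ✓
  (0,3) → (φ(0),φ(3)) = (0,9) ∈ E(G2) ✓
  (0,5) → (φ(0),φ(5)) = (3,9) ∈ E(G2) ✓
  (0,6) → (φ(0),φ(6)) = (9,10) ∈ E(G2) ✓
  (0,9) → (φ(0),φ(9)) = (5,9) ∈ E(G2) ✓
  (1,2) → (φ(1),φ(2)) = (4,7) ∈ E(G2) ✓
  (1,3) → (φ(1),φ(3)) = (0,4) ∈ E(G2) ✓
  (1,5) → (φ(1),φ(5)) = (3,4) ∈ E(G2) ✓
  (1,6) → (φ(1),φ(6)) = (4,10) ∈ E(G2) ✓
  (1,9) → (φ(1),φ(9)) = (4,5) ∈ E(G2) ✓
  (1,10) → (φ(1),φ(10)) = (4,6) ∈ E(G2) ✓
  (2,5) → (φ(2),φ(5)) = (3,7) ∈ E(G2) ✓
  (2,6) → (φ(2),φ(6)) = (7,10) ∈ E(G2) ✓
  (2,7) → (φ(2),φ(7)) = (2,7) ∈ E(G2) ✓
  (2,8) → (φ(2),φ(8)) = (7,8) ∈ E(G2) ✓
  (2,10) → (φ(2),φ(10)) = (6,7) ∈ E(G2) ✓
  (3,6) → (φ(3),φ(6)) = (0,10) ∈ E(G2) ✓
  (3,9) → (φ(3),φ(9)) = (0,5) ∈ E(G2) ✓
  (4,7) → (φ(4),φ(7)) = (1,2) ∈ E(G2) ✓
  (4,9) → (φ(4),φ(9)) = (1,5) ∈ E(G2) ✓
  (4,10) → (φ(4),φ(10)) = (1,6) ∈ E(G2) ✓
  (5,6) → (φ(5),φ(6)) = (3,10) ∈ E(G2) ✓
  (5,7) → (φ(5),φ(7)) = (2,3) ∈ E(G2) ✓
  (5,8) → (φ(5),φ(8)) = (3,8) ∈ E(G2) ✓
  (5,9) → (φ(5),φ(9)) = (3,5) ∈ E(G2) ✓
  (6,7) → (φ(6),φ(7)) = (2,10) ∈ E(G2) ✓
  (7,9) → (φ(7),φ(9)) = (2,5) ∈ E(G2) ✓
  (8,9) → (φ(8),φ(9)) = (5,8) ∈ E(G2) ✓
  (9,10) → (φ(9),φ(10)) = (5,6) ∈ E(G2) ✓
All 29 edges of G1 map to edges of G2, and |E(G1)| = |E(G2)| = 29, so φ is a bijection on edges as well as vertices. Hence G1 ≅ G2.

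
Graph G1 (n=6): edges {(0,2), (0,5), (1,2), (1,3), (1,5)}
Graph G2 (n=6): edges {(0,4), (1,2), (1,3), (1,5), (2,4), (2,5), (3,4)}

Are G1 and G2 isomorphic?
No, not isomorphic

The graphs are NOT isomorphic.

Degrees in G1: deg(0)=2, deg(1)=3, deg(2)=2, deg(3)=1, deg(4)=0, deg(5)=2.
Sorted degree sequence of G1: [3, 2, 2, 2, 1, 0].
Degrees in G2: deg(0)=1, deg(1)=3, deg(2)=3, deg(3)=2, deg(4)=3, deg(5)=2.
Sorted degree sequence of G2: [3, 3, 3, 2, 2, 1].
The (sorted) degree sequence is an isomorphism invariant, so since G1 and G2 have different degree sequences they cannot be isomorphic.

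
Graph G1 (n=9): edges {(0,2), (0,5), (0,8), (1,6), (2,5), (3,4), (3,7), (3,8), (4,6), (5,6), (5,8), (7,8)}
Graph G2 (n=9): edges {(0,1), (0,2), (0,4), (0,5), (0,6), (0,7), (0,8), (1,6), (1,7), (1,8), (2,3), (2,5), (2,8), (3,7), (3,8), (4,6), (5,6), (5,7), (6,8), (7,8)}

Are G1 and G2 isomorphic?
No, not isomorphic

The graphs are NOT isomorphic.

Counting triangles (3-cliques): G1 has 3, G2 has 14.
Triangle count is an isomorphism invariant, so differing triangle counts rule out isomorphism.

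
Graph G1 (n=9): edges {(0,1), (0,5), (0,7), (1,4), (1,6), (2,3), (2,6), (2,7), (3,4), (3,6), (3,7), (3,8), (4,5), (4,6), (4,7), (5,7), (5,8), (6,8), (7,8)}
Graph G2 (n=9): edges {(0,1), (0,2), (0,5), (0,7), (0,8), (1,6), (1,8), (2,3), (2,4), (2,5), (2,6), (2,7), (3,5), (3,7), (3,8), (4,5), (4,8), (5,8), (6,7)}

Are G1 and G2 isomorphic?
Yes, isomorphic

The graphs are isomorphic.
One valid mapping φ: V(G1) → V(G2): 0→6, 1→1, 2→4, 3→5, 4→0, 5→7, 6→8, 7→2, 8→3

Verify φ preserves adjacency — for each edge of G1, its image is an edge of G2:
  (0,1) → (φ(0),φ(1)) = (1,6) ∈ E(G2) ✓
  (0,5) → (φ(0),φ(5)) = (6,7) ∈ E(G2) ✓
  (0,7) → (φ(0),φ(7)) = (2,6) ∈ E(G2) ✓
  (1,4) → (φ(1),φ(4)) = (0,1) ∈ E(G2) ✓
  (1,6) → (φ(1),φ(6)) = (1,8) ∈ E(G2) ✓
  (2,3) → (φ(2),φ(3)) = (4,5) ∈ E(G2) ✓
  (2,6) → (φ(2),φ(6)) = (4,8) ∈ E(G2) ✓
  (2,7) → (φ(2),φ(7)) = (2,4) ∈ E(G2) ✓
  (3,4) → (φ(3),φ(4)) = (0,5) ∈ E(G2) ✓
  (3,6) → (φ(3),φ(6)) = (5,8) ∈ E(G2) ✓
  (3,7) → (φ(3),φ(7)) = (2,5) ∈ E(G2) ✓
  (3,8) → (φ(3),φ(8)) = (3,5) ∈ E(G2) ✓
  (4,5) → (φ(4),φ(5)) = (0,7) ∈ E(G2) ✓
  (4,6) → (φ(4),φ(6)) = (0,8) ∈ E(G2) ✓
  (4,7) → (φ(4),φ(7)) = (0,2) ∈ E(G2) ✓
  (5,7) → (φ(5),φ(7)) = (2,7) ∈ E(G2) ✓
  (5,8) → (φ(5),φ(8)) = (3,7) ∈ E(G2) ✓
  (6,8) → (φ(6),φ(8)) = (3,8) ∈ E(G2) ✓
  (7,8) → (φ(7),φ(8)) = (2,3) ∈ E(G2) ✓
All 19 edges of G1 map to edges of G2, and |E(G1)| = |E(G2)| = 19, so φ is a bijection on edges as well as vertices. Hence G1 ≅ G2.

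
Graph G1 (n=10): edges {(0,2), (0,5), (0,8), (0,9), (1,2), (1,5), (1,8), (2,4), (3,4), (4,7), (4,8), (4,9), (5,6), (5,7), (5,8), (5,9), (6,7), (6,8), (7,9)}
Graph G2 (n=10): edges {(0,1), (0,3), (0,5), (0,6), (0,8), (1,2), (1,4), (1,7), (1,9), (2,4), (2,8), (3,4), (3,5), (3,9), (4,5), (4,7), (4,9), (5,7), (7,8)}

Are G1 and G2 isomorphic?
Yes, isomorphic

The graphs are isomorphic.
One valid mapping φ: V(G1) → V(G2): 0→7, 1→2, 2→8, 3→6, 4→0, 5→4, 6→9, 7→3, 8→1, 9→5

Verify φ preserves adjacency — for each edge of G1, its image is an edge of G2:
  (0,2) → (φ(0),φ(2)) = (7,8) ∈ E(G2) ✓
  (0,5) → (φ(0),φ(5)) = (4,7) ∈ E(G2) ✓
  (0,8) → (φ(0),φ(8)) = (1,7) ∈ E(G2) ✓
  (0,9) → (φ(0),φ(9)) = (5,7) ∈ E(G2) ✓
  (1,2) → (φ(1),φ(2)) = (2,8) ∈ E(G2) ✓
  (1,5) → (φ(1),φ(5)) = (2,4) ∈ E(G2) ✓
  (1,8) → (φ(1),φ(8)) = (1,2) ∈ E(G2) ✓
  (2,4) → (φ(2),φ(4)) = (0,8) ∈ E(G2) ✓
  (3,4) → (φ(3),φ(4)) = (0,6) ∈ E(G2) ✓
  (4,7) → (φ(4),φ(7)) = (0,3) ∈ E(G2) ✓
  (4,8) → (φ(4),φ(8)) = (0,1) ∈ E(G2) ✓
  (4,9) → (φ(4),φ(9)) = (0,5) ∈ E(G2) ✓
  (5,6) → (φ(5),φ(6)) = (4,9) ∈ E(G2) ✓
  (5,7) → (φ(5),φ(7)) = (3,4) ∈ E(G2) ✓
  (5,8) → (φ(5),φ(8)) = (1,4) ∈ E(G2) ✓
  (5,9) → (φ(5),φ(9)) = (4,5) ∈ E(G2) ✓
  (6,7) → (φ(6),φ(7)) = (3,9) ∈ E(G2) ✓
  (6,8) → (φ(6),φ(8)) = (1,9) ∈ E(G2) ✓
  (7,9) → (φ(7),φ(9)) = (3,5) ∈ E(G2) ✓
All 19 edges of G1 map to edges of G2, and |E(G1)| = |E(G2)| = 19, so φ is a bijection on edges as well as vertices. Hence G1 ≅ G2.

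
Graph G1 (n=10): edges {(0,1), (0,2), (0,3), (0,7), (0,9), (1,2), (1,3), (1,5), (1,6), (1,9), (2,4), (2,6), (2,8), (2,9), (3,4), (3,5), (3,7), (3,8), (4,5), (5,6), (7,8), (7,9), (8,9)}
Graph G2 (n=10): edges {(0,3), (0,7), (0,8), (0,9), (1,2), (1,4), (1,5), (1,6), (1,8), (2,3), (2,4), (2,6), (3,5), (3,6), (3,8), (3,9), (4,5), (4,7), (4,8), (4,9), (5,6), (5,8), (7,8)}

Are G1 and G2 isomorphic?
Yes, isomorphic

The graphs are isomorphic.
One valid mapping φ: V(G1) → V(G2): 0→5, 1→8, 2→4, 3→3, 4→9, 5→0, 6→7, 7→6, 8→2, 9→1

Verify φ preserves adjacency — for each edge of G1, its image is an edge of G2:
  (0,1) → (φ(0),φ(1)) = (5,8) ∈ E(G2) ✓
  (0,2) → (φ(0),φ(2)) = (4,5) ∈ E(G2) ✓
  (0,3) → (φ(0),φ(3)) = (3,5) ∈ E(G2) ✓
  (0,7) → (φ(0),φ(7)) = (5,6) ∈ E(G2) ✓
  (0,9) → (φ(0),φ(9)) = (1,5) ∈ E(G2) ✓
  (1,2) → (φ(1),φ(2)) = (4,8) ∈ E(G2) ✓
  (1,3) → (φ(1),φ(3)) = (3,8) ∈ E(G2) ✓
  (1,5) → (φ(1),φ(5)) = (0,8) ∈ E(G2) ✓
  (1,6) → (φ(1),φ(6)) = (7,8) ∈ E(G2) ✓
  (1,9) → (φ(1),φ(9)) = (1,8) ∈ E(G2) ✓
  (2,4) → (φ(2),φ(4)) = (4,9) ∈ E(G2) ✓
  (2,6) → (φ(2),φ(6)) = (4,7) ∈ E(G2) ✓
  (2,8) → (φ(2),φ(8)) = (2,4) ∈ E(G2) ✓
  (2,9) → (φ(2),φ(9)) = (1,4) ∈ E(G2) ✓
  (3,4) → (φ(3),φ(4)) = (3,9) ∈ E(G2) ✓
  (3,5) → (φ(3),φ(5)) = (0,3) ∈ E(G2) ✓
  (3,7) → (φ(3),φ(7)) = (3,6) ∈ E(G2) ✓
  (3,8) → (φ(3),φ(8)) = (2,3) ∈ E(G2) ✓
  (4,5) → (φ(4),φ(5)) = (0,9) ∈ E(G2) ✓
  (5,6) → (φ(5),φ(6)) = (0,7) ∈ E(G2) ✓
  (7,8) → (φ(7),φ(8)) = (2,6) ∈ E(G2) ✓
  (7,9) → (φ(7),φ(9)) = (1,6) ∈ E(G2) ✓
  (8,9) → (φ(8),φ(9)) = (1,2) ∈ E(G2) ✓
All 23 edges of G1 map to edges of G2, and |E(G1)| = |E(G2)| = 23, so φ is a bijection on edges as well as vertices. Hence G1 ≅ G2.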